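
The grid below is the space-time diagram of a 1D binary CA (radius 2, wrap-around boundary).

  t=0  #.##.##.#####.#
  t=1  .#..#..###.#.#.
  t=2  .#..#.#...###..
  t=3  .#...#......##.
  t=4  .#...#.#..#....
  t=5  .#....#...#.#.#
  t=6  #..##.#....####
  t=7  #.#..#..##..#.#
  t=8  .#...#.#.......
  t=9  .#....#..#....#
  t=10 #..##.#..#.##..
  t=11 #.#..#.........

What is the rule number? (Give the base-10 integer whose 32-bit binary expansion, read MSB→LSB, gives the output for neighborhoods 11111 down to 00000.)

1571390482

  ##### -> .   bit 31 = 0  t=0,i=10
  ####. -> #   bit 30 = 1  t=0,i=11
  ###.# -> .   bit 29 = 0  t=0,i=12
  ###.. -> #   bit 28 = 1  t=2,i=12
  ##.## -> #   bit 27 = 1  t=0,i=1
  ##.#. -> #   bit 26 = 1  t=1,i=10
  ##..# -> .   bit 25 = 0  t=3,i=14
  ##... -> #   bit 24 = 1  t=2,i=13
  #.### -> #   bit 23 = 1  t=0,i=8
  #.##. -> .   bit 22 = 0  t=0,i=2
  #.#.# -> #   bit 21 = 1  t=1,i=11
  #.#.. -> .   bit 20 = 0  t=1,i=13
  #..## -> #   bit 19 = 1  t=1,i=6
  #..#. -> .   bit 18 = 0  t=1,i=0
  #...# -> .   bit 17 = 0  t=2,i=8
  #.... -> #   bit 16 = 1  t=3,i=7
  .#### -> #   bit 15 = 1  t=0,i=9
  .###. -> .   bit 14 = 0  t=1,i=8
  .##.# -> .   bit 13 = 0  t=0,i=0
  .##.. -> .   bit 12 = 0  t=3,i=13
  .#.## -> .   bit 11 = 0  t=7,i=13
  .#.#. -> #   bit 10 = 1  t=1,i=12
  .#..# -> .   bit 9 = 0  t=1,i=2
  .#... -> .   bit 8 = 0  t=2,i=7
  ..### -> .   bit 7 = 0  t=1,i=7
  ..##. -> .   bit 6 = 0  t=3,i=12
  ..#.# -> .   bit 5 = 0  t=2,i=4
  ..#.. -> #   bit 4 = 1  t=1,i=1
  ...## -> .   bit 3 = 0  t=2,i=9
  ...#. -> .   bit 2 = 0  t=2,i=0
  ....# -> #   bit 1 = 1  t=3,i=10
  ..... -> .   bit 0 = 0  t=3,i=8
  bits 01011101101010011000010000010010 = 1571390482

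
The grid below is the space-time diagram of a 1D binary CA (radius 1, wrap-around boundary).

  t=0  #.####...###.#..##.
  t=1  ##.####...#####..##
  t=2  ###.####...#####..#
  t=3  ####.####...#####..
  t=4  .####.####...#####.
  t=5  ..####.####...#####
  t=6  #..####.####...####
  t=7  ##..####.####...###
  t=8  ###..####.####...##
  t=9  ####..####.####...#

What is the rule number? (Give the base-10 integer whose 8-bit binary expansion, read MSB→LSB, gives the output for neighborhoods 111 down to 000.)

244

  ### -> #   bit 7 = 1  t=0,i=3
  ##. -> #   bit 6 = 1  t=0,i=5
  #.# -> #   bit 5 = 1  t=0,i=1
  #.. -> #   bit 4 = 1  t=0,i=6
  .## -> .   bit 3 = 0  t=0,i=2
  .#. -> #   bit 2 = 1  t=0,i=0
  ..# -> .   bit 1 = 0  t=0,i=8
  ... -> .   bit 0 = 0  t=0,i=7
  bits 11110100 = 244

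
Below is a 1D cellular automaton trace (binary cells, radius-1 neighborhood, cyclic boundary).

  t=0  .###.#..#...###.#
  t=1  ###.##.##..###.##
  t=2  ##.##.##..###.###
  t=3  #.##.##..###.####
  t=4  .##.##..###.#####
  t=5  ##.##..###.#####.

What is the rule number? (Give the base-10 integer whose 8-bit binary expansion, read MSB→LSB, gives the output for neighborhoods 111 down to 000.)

  nb ###: next=#  (t=0,i=2, bit7=1)
  nb ##.: next=.  (t=0,i=3, bit6=0)
  nb #.#: next=#  (t=0,i=0, bit5=1)
  nb #..: next=.  (t=0,i=6, bit4=0)
  nb .##: next=#  (t=0,i=1, bit3=1)
  nb .#.: next=#  (t=0,i=5, bit2=1)
  nb ..#: next=#  (t=0,i=7, bit1=1)
  nb ...: next=.  (t=0,i=10, bit0=0)
  bits 10101110 = 174

174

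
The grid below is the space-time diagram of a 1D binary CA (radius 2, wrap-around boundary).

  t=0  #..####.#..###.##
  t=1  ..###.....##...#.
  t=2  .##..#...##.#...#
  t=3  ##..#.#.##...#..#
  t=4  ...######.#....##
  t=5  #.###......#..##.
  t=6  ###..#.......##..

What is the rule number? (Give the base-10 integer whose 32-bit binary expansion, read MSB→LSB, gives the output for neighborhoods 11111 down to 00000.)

  #####|.  b31=0 t=4,i=5
  ####.|.  b30=0 t=0,i=5
  ###.#|.  b29=0 t=0,i=6
  ###..|.  b28=0 t=0,i=0
  ##.##|.  b27=0 t=0,i=14
  ##.#.|.  b26=0 t=0,i=7
  ##..#|.  b25=0 t=0,i=1
  ##...|#  b24=1 t=1,i=5
  #.###|#  b23=1 t=0,i=15
  #.##.|#  b22=1 t=2,i=1
  #.#.#|#  b21=1 t=3,i=6
  #.#..|.  b20=0 t=0,i=8
  #..##|#  b19=1 t=0,i=2
  #..#.|#  b18=1 t=2,i=4
  #...#|.  b17=0 t=1,i=0
  #....|.  b16=0 t=1,i=6
  .####|#  b15=1 t=0,i=4
  .###.|.  b14=0 t=0,i=12
  .##.#|.  b13=0 t=2,i=10
  .##..|.  b12=0 t=1,i=11
  .#.##|#  b11=1 t=2,i=0
  .#.#.|#  b10=1 t=3,i=5
  .#..#|.  b9=0 t=0,i=9
  .#...|#  b8=1 t=1,i=16
  ..###|#  b7=1 t=0,i=3
  ..##.|#  b6=1 t=1,i=10
  ..#.#|#  b5=1 t=2,i=16
  ..#..|.  b4=0 t=1,i=15
  ...##|#  b3=1 t=1,i=1
  ...#.|.  b2=0 t=1,i=14
  ....#|.  b1=0 t=1,i=8
  .....|.  b0=0 t=1,i=7
  bits 00000001111011001000110111101000 = 32280040

32280040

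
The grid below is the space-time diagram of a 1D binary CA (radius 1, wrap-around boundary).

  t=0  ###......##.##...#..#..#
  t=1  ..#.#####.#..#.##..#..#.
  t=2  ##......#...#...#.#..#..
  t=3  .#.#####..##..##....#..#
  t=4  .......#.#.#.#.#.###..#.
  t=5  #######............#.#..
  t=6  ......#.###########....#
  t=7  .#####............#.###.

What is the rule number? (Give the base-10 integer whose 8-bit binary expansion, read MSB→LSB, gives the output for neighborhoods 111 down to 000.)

  ###|.  b7=0 t=0,i=0
  ##.|#  b6=1 t=0,i=2
  #.#|.  b5=0 t=0,i=11
  #..|.  b4=0 t=0,i=3
  .##|.  b3=0 t=0,i=9
  .#.|.  b2=0 t=0,i=17
  ..#|#  b1=1 t=0,i=8
  ...|#  b0=1 t=0,i=4
  bits 01000011 = 67

67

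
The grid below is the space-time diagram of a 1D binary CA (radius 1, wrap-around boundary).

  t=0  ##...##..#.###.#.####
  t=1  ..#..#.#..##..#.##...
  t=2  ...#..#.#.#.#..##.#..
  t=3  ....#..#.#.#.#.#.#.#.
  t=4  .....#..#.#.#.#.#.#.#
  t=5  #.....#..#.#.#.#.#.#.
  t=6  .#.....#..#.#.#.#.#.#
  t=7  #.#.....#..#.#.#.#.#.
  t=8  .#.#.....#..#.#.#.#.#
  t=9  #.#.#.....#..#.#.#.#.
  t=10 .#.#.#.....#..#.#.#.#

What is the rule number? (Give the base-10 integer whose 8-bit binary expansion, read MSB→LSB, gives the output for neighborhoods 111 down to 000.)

56

  ###|.  b7=0 t=0,i=0
  ##.|.  b6=0 t=0,i=1
  #.#|#  b5=1 t=0,i=10
  #..|#  b4=1 t=0,i=2
  .##|#  b3=1 t=0,i=5
  .#.|.  b2=0 t=0,i=9
  ..#|.  b1=0 t=0,i=4
  ...|.  b0=0 t=0,i=3
  bits 00111000 = 56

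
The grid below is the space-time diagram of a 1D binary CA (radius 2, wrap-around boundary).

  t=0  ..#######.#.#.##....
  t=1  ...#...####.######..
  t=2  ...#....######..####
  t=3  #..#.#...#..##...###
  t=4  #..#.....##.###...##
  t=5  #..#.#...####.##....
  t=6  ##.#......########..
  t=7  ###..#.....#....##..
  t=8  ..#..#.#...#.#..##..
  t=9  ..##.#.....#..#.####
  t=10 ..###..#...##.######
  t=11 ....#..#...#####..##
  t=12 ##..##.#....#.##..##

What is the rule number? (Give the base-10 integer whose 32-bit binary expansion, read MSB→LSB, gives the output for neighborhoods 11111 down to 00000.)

  nb #####: next=.  (t=0,i=4, bit31=0)
  nb ####.: next=#  (t=0,i=7, bit30=1)
  nb ###.#: next=#  (t=0,i=8, bit29=1)
  nb ###..: next=#  (t=1,i=17, bit28=1)
  nb ##.##: next=#  (t=1,i=11, bit27=1)
  nb ##.#.: next=#  (t=0,i=9, bit26=1)
  nb ##..#: next=.  (t=2,i=14, bit25=0)
  nb ##...: next=#  (t=0,i=16, bit24=1)
  nb #.###: next=#  (t=1,i=12, bit23=1)
  nb #.##.: next=#  (t=0,i=14, bit22=1)
  nb #.#.#: next=#  (t=0,i=10, bit21=1)
  nb #.#..: next=.  (t=3,i=5, bit20=0)
  nb #..##: next=.  (t=2,i=15, bit19=0)
  nb #..#.: next=.  (t=3,i=2, bit18=0)
  nb #...#: next=.  (t=1,i=5, bit17=0)
  nb #....: next=#  (t=0,i=17, bit16=1)
  nb .####: next=#  (t=0,i=3, bit15=1)
  nb .###.: next=.  (t=4,i=13, bit14=0)
  nb .##.#: next=#  (t=4,i=10, bit13=1)
  nb .##..: next=#  (t=0,i=15, bit12=1)
  nb .#.##: next=#  (t=0,i=13, bit11=1)
  nb .#.#.: next=.  (t=0,i=11, bit10=0)
  nb .#..#: next=#  (t=3,i=10, bit9=1)
  nb .#...: next=.  (t=1,i=4, bit8=0)
  nb ..###: next=.  (t=0,i=2, bit7=0)
  nb ..##.: next=#  (t=3,i=12, bit6=1)
  nb ..#.#: next=#  (t=3,i=3, bit5=1)
  nb ..#..: next=#  (t=1,i=3, bit4=1)
  nb ...##: next=.  (t=0,i=1, bit3=0)
  nb ...#.: next=.  (t=1,i=2, bit2=0)
  nb ....#: next=.  (t=0,i=0, bit1=0)
  nb .....: next=.  (t=0,i=18, bit0=0)
  bits 01111101111000011011101001110000 = 2111945328

2111945328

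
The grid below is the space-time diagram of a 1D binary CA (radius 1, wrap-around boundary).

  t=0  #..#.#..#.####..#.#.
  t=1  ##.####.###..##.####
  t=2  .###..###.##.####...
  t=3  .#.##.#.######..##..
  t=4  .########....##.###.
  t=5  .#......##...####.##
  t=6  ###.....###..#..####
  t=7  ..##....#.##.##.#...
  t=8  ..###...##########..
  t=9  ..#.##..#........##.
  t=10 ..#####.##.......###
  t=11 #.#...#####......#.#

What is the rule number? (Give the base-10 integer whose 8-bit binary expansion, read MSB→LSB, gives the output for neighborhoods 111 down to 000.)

  [7] ### => .  t=0,i=11
  [6] ##. => #  t=0,i=13
  [5] #.# => #  t=0,i=4
  [4] #.. => #  t=0,i=1
  [3] .## => #  t=0,i=10
  [2] .#. => #  t=0,i=0
  [1] ..# => .  t=0,i=2
  [0] ... => .  t=2,i=18
  bits 01111100 = 124

124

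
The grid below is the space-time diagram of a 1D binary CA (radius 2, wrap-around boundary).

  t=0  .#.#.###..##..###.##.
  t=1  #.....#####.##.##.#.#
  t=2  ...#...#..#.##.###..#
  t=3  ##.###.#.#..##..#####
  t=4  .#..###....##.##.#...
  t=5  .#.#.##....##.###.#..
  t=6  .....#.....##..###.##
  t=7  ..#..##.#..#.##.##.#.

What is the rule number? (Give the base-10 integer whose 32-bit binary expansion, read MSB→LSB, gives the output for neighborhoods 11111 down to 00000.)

911139153

  ##### -> .   bit 31 = 0  t=1,i=8
  ####. -> .   bit 30 = 0  t=1,i=9
  ###.# -> #   bit 29 = 1  t=0,i=16
  ###.. -> #   bit 28 = 1  t=0,i=7
  ##.## -> .   bit 27 = 0  t=0,i=17
  ##.#. -> #   bit 26 = 1  t=1,i=17
  ##..# -> #   bit 25 = 1  t=0,i=8
  ##... -> .   bit 24 = 0  t=1,i=1
  #.### -> .   bit 23 = 0  t=0,i=5
  #.##. -> #   bit 22 = 1  t=0,i=18
  #.#.# -> .   bit 21 = 0  t=0,i=3
  #.#.. -> .   bit 20 = 0  t=3,i=9
  #..## -> #   bit 19 = 1  t=0,i=9
  #..#. -> #   bit 18 = 1  t=0,i=0
  #...# -> #   bit 17 = 1  t=2,i=1
  #.... -> .   bit 16 = 0  t=1,i=2
  .#### -> #   bit 15 = 1  t=1,i=7
  .###. -> #   bit 14 = 1  t=0,i=6
  .##.# -> #   bit 13 = 1  t=1,i=13
  .##.. -> .   bit 12 = 0  t=0,i=11
  .#.## -> .   bit 11 = 0  t=0,i=4
  .#.#. -> .   bit 10 = 0  t=0,i=2
  .#..# -> .   bit 9 = 0  t=2,i=8
  .#... -> #   bit 8 = 1  t=2,i=0
  ..### -> .   bit 7 = 0  t=0,i=14
  ..##. -> #   bit 6 = 1  t=0,i=10
  ..#.# -> .   bit 5 = 0  t=0,i=1
  ..#.. -> #   bit 4 = 1  t=2,i=3
  ...## -> .   bit 3 = 0  t=1,i=5
  ...#. -> .   bit 2 = 0  t=2,i=2
  ....# -> .   bit 1 = 0  t=1,i=4
  ..... -> #   bit 0 = 1  t=1,i=3
  bits 00110110010011101110000101010001 = 911139153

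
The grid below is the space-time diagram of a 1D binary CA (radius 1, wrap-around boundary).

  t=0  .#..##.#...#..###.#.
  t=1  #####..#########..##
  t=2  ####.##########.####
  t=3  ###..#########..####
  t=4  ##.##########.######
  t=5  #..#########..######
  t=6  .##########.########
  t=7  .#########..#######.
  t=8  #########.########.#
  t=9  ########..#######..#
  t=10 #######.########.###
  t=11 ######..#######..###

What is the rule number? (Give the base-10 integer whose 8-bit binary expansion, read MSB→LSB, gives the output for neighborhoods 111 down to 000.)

159

  nb ###: next=#  (t=0,i=15, bit7=1)
  nb ##.: next=.  (t=0,i=5, bit6=0)
  nb #.#: next=.  (t=0,i=6, bit5=0)
  nb #..: next=#  (t=0,i=2, bit4=1)
  nb .##: next=#  (t=0,i=4, bit3=1)
  nb .#.: next=#  (t=0,i=1, bit2=1)
  nb ..#: next=#  (t=0,i=0, bit1=1)
  nb ...: next=#  (t=0,i=9, bit0=1)
  bits 10011111 = 159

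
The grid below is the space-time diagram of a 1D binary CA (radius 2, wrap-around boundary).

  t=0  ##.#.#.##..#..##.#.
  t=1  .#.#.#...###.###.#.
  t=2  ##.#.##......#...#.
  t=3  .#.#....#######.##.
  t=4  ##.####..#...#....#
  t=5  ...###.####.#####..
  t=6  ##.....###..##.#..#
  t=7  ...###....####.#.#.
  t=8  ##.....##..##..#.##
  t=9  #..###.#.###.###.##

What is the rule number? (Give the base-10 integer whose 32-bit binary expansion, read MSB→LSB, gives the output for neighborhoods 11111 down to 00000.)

1119723895

  [31] ##### => .  t=3,i=10
  [30] ####. => #  t=3,i=13
  [29] ###.# => .  t=1,i=11
  [28] ###.. => .  t=4,i=6
  [27] ##.## => .  t=1,i=12
  [26] ##.#. => .  t=0,i=2
  [25] ##..# => #  t=0,i=9
  [24] ##... => .  t=2,i=7
  [23] #.### => #  t=1,i=13
  [22] #.##. => .  t=0,i=0
  [21] #.#.# => #  t=0,i=3
  [20] #.#.. => #  t=1,i=5
  [19] #..## => #  t=0,i=13
  [18] #..#. => #  t=0,i=10
  [17] #...# => .  t=1,i=7
  [16] #.... => #  t=2,i=8
  [15] .#### => #  t=3,i=9
  [14] .###. => .  t=1,i=10
  [13] .##.# => #  t=0,i=1
  [12] .##.. => .  t=0,i=8
  [11] .#.## => .  t=0,i=6
  [10] .#.#. => .  t=0,i=4
  [9] .#..# => .  t=0,i=12
  [8] .#... => #  t=1,i=6
  [7] ..### => .  t=1,i=9
  [6] ..##. => #  t=0,i=14
  [5] ..#.# => #  t=1,i=1
  [4] ..#.. => #  t=0,i=11
  [3] ...## => .  t=1,i=8
  [2] ...#. => #  t=2,i=12
  [1] ....# => #  t=2,i=11
  [0] ..... => #  t=2,i=9
  bits 01000010101111011010000101110111 = 1119723895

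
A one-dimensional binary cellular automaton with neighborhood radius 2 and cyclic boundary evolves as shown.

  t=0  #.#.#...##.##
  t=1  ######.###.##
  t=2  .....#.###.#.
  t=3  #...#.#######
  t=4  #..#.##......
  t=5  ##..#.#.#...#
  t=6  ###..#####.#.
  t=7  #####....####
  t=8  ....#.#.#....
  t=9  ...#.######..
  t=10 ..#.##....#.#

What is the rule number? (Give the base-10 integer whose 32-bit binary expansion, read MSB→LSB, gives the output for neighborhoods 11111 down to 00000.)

  ##### -> .   bit 31 = 0  t=1,i=0
  ####. -> .   bit 30 = 0  t=1,i=4
  ###.# -> #   bit 29 = 1  t=0,i=0
  ###.. -> #   bit 28 = 1  t=3,i=0
  ##.## -> .   bit 27 = 0  t=0,i=10
  ##.#. -> #   bit 26 = 1  t=0,i=1
  ##..# -> #   bit 25 = 1  t=5,i=2
  ##... -> .   bit 24 = 0  t=3,i=1
  #.### -> #   bit 23 = 1  t=0,i=11
  #.##. -> .   bit 22 = 0  t=4,i=5
  #.#.# -> #   bit 21 = 1  t=0,i=2
  #.#.. -> #   bit 20 = 1  t=0,i=4
  #..## -> #   bit 19 = 1  t=6,i=4
  #..#. -> .   bit 18 = 0  t=4,i=2
  #...# -> .   bit 17 = 0  t=0,i=6
  #.... -> #   bit 16 = 1  t=2,i=0
  .#### -> .   bit 15 = 0  t=1,i=12
  .###. -> #   bit 14 = 1  t=0,i=12
  .##.# -> #   bit 13 = 1  t=0,i=9
  .##.. -> #   bit 12 = 1  t=4,i=6
  .#.## -> #   bit 11 = 1  t=2,i=6
  .#.#. -> #   bit 10 = 1  t=0,i=3
  .#..# -> #   bit 9 = 1  t=4,i=1
  .#... -> #   bit 8 = 1  t=0,i=5
  ..### -> .   bit 7 = 0  t=5,i=12
  ..##. -> #   bit 6 = 1  t=0,i=8
  ..#.# -> .   bit 5 = 0  t=2,i=5
  ..#.. -> #   bit 4 = 1  t=4,i=0
  ...## -> #   bit 3 = 1  t=0,i=7
  ...#. -> #   bit 2 = 1  t=2,i=4
  ....# -> .   bit 1 = 0  t=2,i=3
  ..... -> .   bit 0 = 0  t=2,i=1
  bits 00110110101110010111111101011100 = 918126428

918126428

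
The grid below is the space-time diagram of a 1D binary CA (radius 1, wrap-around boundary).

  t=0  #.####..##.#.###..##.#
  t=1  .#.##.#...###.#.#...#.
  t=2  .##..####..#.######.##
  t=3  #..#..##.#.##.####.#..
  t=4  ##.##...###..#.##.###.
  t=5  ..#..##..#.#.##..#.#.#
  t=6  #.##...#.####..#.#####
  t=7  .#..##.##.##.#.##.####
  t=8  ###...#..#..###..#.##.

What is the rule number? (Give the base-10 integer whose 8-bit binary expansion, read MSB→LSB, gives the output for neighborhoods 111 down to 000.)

  nb ###: next=#  (t=0,i=3, bit7=1)
  nb ##.: next=.  (t=0,i=0, bit6=0)
  nb #.#: next=#  (t=0,i=1, bit5=1)
  nb #..: next=#  (t=0,i=6, bit4=1)
  nb .##: next=.  (t=0,i=2, bit3=0)
  nb .#.: next=#  (t=0,i=11, bit2=1)
  nb ..#: next=.  (t=0,i=7, bit1=0)
  nb ...: next=#  (t=1,i=8, bit0=1)
  bits 10110101 = 181

181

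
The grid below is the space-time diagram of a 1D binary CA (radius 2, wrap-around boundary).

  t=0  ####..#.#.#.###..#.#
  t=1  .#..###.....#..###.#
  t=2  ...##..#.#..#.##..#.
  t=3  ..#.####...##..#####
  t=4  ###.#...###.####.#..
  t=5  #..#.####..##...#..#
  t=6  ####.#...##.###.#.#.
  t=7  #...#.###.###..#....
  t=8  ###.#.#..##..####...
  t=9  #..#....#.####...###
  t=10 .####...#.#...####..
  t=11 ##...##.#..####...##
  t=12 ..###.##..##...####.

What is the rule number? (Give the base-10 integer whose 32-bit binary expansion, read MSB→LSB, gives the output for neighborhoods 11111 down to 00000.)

  #####|#  b31=1 t=0,i=1
  ####.|.  b30=0 t=0,i=2
  ###.#|.  b29=0 t=1,i=17
  ###..|.  b28=0 t=0,i=3
  ##.##|#  b27=1 t=4,i=11
  ##.#.|#  b26=1 t=1,i=18
  ##..#|#  b25=1 t=0,i=4
  ##...|#  b24=1 t=1,i=7
  #.###|#  b23=1 t=0,i=12
  #.##.|.  b22=0 t=2,i=14
  #.#.#|.  b21=0 t=0,i=8
  #.#..|.  b20=0 t=1,i=1
  #..##|#  b19=1 t=1,i=3
  #..#.|#  b18=1 t=0,i=5
  #...#|#  b17=1 t=3,i=9
  #....|.  b16=0 t=1,i=8
  .####|.  b15=0 t=0,i=0
  .###.|.  b14=0 t=0,i=13
  .##.#|#  b13=1 t=6,i=10
  .##..|#  b12=1 t=2,i=4
  .#.##|.  b11=0 t=0,i=11
  .#.#.|.  b10=0 t=0,i=7
  .#..#|.  b9=0 t=1,i=2
  .#...|#  b8=1 t=2,i=19
  ..###|#  b7=1 t=1,i=4
  ..##.|.  b6=0 t=2,i=3
  ..#.#|#  b5=1 t=0,i=6
  ..#..|#  b4=1 t=1,i=12
  ...##|#  b3=1 t=2,i=2
  ...#.|.  b2=0 t=1,i=11
  ....#|.  b1=0 t=1,i=10
  .....|#  b0=1 t=1,i=9
  bits 10001111100011100011000110111001 = 2408460729

2408460729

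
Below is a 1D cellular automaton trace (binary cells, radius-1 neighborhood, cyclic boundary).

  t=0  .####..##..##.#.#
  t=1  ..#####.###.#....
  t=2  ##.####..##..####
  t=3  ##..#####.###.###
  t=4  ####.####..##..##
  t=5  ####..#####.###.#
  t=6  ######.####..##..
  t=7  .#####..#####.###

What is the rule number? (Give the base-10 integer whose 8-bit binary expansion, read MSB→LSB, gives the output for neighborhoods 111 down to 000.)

  ### -> #   bit 7 = 1  t=0,i=2
  ##. -> #   bit 6 = 1  t=0,i=4
  #.# -> .   bit 5 = 0  t=0,i=0
  #.. -> #   bit 4 = 1  t=0,i=5
  .## -> .   bit 3 = 0  t=0,i=1
  .#. -> .   bit 2 = 0  t=0,i=14
  ..# -> #   bit 1 = 1  t=0,i=6
  ... -> #   bit 0 = 1  t=1,i=0
  bits 11010011 = 211

211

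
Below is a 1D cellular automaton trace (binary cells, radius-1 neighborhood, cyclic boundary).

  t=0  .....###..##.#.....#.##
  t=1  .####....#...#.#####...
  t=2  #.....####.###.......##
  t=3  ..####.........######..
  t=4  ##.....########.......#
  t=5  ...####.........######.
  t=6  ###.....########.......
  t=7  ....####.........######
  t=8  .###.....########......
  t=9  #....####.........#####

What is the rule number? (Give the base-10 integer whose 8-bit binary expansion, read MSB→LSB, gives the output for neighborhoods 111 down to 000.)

7

  nb ###: next=.  (t=0,i=6, bit7=0)
  nb ##.: next=.  (t=0,i=7, bit6=0)
  nb #.#: next=.  (t=0,i=12, bit5=0)
  nb #..: next=.  (t=0,i=0, bit4=0)
  nb .##: next=.  (t=0,i=5, bit3=0)
  nb .#.: next=#  (t=0,i=13, bit2=1)
  nb ..#: next=#  (t=0,i=4, bit1=1)
  nb ...: next=#  (t=0,i=1, bit0=1)
  bits 00000111 = 7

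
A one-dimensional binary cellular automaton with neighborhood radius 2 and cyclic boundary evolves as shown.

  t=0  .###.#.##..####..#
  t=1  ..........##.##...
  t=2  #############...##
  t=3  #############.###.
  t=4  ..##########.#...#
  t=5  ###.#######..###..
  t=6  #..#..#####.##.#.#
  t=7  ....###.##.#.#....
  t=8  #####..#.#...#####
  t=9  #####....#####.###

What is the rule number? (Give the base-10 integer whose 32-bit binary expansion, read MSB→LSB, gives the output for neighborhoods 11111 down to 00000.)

  nb #####: next=#  (t=2,i=0, bit31=1)
  nb ####.: next=#  (t=0,i=13, bit30=1)
  nb ###.#: next=.  (t=0,i=3, bit29=0)
  nb ###..: next=#  (t=0,i=14, bit28=1)
  nb ##.##: next=#  (t=1,i=12, bit27=1)
  nb ##.#.: next=.  (t=0,i=4, bit26=0)
  nb ##..#: next=.  (t=0,i=9, bit25=0)
  nb ##...: next=.  (t=1,i=15, bit24=0)
  nb #.###: next=.  (t=0,i=1, bit23=0)
  nb #.##.: next=.  (t=0,i=7, bit22=0)
  nb #.#.#: next=.  (t=0,i=5, bit21=0)
  nb #.#..: next=#  (t=4,i=13, bit20=1)
  nb #..##: next=#  (t=0,i=10, bit19=1)
  nb #..#.: next=.  (t=0,i=16, bit18=0)
  nb #...#: next=#  (t=2,i=14, bit17=1)
  nb #....: next=#  (t=1,i=16, bit16=1)
  nb .####: next=.  (t=0,i=12, bit15=0)
  nb .###.: next=.  (t=0,i=2, bit14=0)
  nb .##.#: next=#  (t=1,i=11, bit13=1)
  nb .##..: next=.  (t=0,i=8, bit12=0)
  nb .#.##: next=.  (t=0,i=0, bit11=0)
  nb .#.#.: next=.  (t=7,i=12, bit10=0)
  nb .#..#: next=#  (t=4,i=0, bit9=1)
  nb .#...: next=#  (t=4,i=14, bit8=1)
  nb ..###: next=#  (t=0,i=11, bit7=1)
  nb ..##.: next=#  (t=1,i=10, bit6=1)
  nb ..#.#: next=.  (t=0,i=17, bit5=0)
  nb ..#..: next=.  (t=4,i=17, bit4=0)
  nb ...##: next=#  (t=1,i=9, bit3=1)
  nb ...#.: next=.  (t=4,i=16, bit2=0)
  nb ....#: next=#  (t=1,i=8, bit1=1)
  nb .....: next=#  (t=1,i=0, bit0=1)
  bits 11011000000110110010001111001011 = 3625657291

3625657291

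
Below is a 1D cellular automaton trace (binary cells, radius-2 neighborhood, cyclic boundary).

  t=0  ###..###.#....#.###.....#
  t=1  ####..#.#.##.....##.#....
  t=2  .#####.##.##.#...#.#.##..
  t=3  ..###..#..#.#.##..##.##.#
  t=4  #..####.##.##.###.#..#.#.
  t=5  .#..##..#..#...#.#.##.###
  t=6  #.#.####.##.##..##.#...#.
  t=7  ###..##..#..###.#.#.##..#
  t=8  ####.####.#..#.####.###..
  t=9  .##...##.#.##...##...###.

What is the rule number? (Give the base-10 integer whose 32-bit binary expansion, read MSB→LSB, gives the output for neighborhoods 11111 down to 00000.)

  [31] ##### => #  t=2,i=3
  [30] ####. => #  t=0,i=1
  [29] ###.# => .  t=0,i=7
  [28] ###.. => #  t=0,i=2
  [27] ##.## => .  t=2,i=6
  [26] ##.#. => #  t=0,i=8
  [25] ##..# => #  t=0,i=3
  [24] ##... => .  t=0,i=19
  [23] #.### => .  t=0,i=16
  [22] #.##. => #  t=1,i=10
  [21] #.#.# => #  t=1,i=8
  [20] #.#.. => .  t=0,i=9
  [19] #..## => .  t=0,i=4
  [18] #..#. => #  t=1,i=5
  [17] #...# => #  t=2,i=15
  [16] #.... => #  t=0,i=11
  [15] .#### => #  t=0,i=0
  [14] .###. => #  t=0,i=6
  [13] .##.# => .  t=1,i=18
  [12] .##.. => #  t=1,i=11
  [11] .#.## => .  t=0,i=15
  [10] .#.#. => #  t=1,i=7
  [9] .#..# => #  t=3,i=0
  [8] .#... => #  t=0,i=10
  [7] ..### => .  t=0,i=5
  [6] ..##. => #  t=1,i=17
  [5] ..#.# => .  t=0,i=14
  [4] ..#.. => .  t=3,i=7
  [3] ...## => .  t=0,i=23
  [2] ...#. => .  t=0,i=13
  [1] ....# => .  t=0,i=12
  [0] ..... => .  t=0,i=21
  bits 11010110011001111101011101000000 = 3597129536

3597129536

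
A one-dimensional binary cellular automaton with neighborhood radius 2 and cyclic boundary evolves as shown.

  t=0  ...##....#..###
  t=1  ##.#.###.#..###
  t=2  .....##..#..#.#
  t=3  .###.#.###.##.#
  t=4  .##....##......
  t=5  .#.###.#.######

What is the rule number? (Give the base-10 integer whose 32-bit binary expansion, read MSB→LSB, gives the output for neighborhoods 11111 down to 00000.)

2476163315

  ##### -> #   bit 31 = 1  t=1,i=14
  ####. -> .   bit 30 = 0  t=1,i=0
  ###.# -> .   bit 29 = 0  t=1,i=1
  ###.. -> #   bit 28 = 1  t=0,i=14
  ##.## -> .   bit 27 = 0  t=3,i=10
  ##.#. -> .   bit 26 = 0  t=1,i=2
  ##..# -> #   bit 25 = 1  t=2,i=7
  ##... -> #   bit 24 = 1  t=0,i=0
  #.### -> #   bit 23 = 1  t=1,i=5
  #.##. -> .   bit 22 = 0  t=3,i=11
  #.#.# -> .   bit 21 = 0  t=1,i=3
  #.#.. -> #   bit 20 = 1  t=1,i=9
  #..## -> .   bit 19 = 0  t=0,i=11
  #..#. -> #   bit 18 = 1  t=2,i=8
  #...# -> #   bit 17 = 1  t=0,i=1
  #.... -> #   bit 16 = 1  t=0,i=6
  .#### -> .   bit 15 = 0  t=1,i=13
  .###. -> #   bit 14 = 1  t=0,i=13
  .##.# -> .   bit 13 = 0  t=3,i=12
  .##.. -> .   bit 12 = 0  t=0,i=4
  .#.## -> .   bit 11 = 0  t=1,i=4
  .#.#. -> .   bit 10 = 0  t=2,i=13
  .#..# -> .   bit 9 = 0  t=0,i=10
  .#... -> .   bit 8 = 0  t=2,i=0
  ..### -> #   bit 7 = 1  t=0,i=12
  ..##. -> #   bit 6 = 1  t=0,i=3
  ..#.# -> #   bit 5 = 1  t=2,i=12
  ..#.. -> #   bit 4 = 1  t=0,i=9
  ...## -> .   bit 3 = 0  t=0,i=2
  ...#. -> .   bit 2 = 0  t=0,i=8
  ....# -> #   bit 1 = 1  t=0,i=7
  ..... -> #   bit 0 = 1  t=2,i=2
  bits 10010011100101110100000011110011 = 2476163315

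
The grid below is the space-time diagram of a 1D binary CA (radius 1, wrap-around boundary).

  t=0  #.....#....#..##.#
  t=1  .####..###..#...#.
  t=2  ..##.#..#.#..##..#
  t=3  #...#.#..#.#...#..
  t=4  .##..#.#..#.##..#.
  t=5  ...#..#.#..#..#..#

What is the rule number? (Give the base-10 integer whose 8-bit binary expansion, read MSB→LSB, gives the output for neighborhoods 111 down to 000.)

  [7] ### => #  t=1,i=2
  [6] ##. => .  t=0,i=0
  [5] #.# => #  t=0,i=16
  [4] #.. => #  t=0,i=1
  [3] .## => .  t=0,i=14
  [2] .#. => .  t=0,i=6
  [1] ..# => .  t=0,i=5
  [0] ... => #  t=0,i=2
  bits 10110001 = 177

177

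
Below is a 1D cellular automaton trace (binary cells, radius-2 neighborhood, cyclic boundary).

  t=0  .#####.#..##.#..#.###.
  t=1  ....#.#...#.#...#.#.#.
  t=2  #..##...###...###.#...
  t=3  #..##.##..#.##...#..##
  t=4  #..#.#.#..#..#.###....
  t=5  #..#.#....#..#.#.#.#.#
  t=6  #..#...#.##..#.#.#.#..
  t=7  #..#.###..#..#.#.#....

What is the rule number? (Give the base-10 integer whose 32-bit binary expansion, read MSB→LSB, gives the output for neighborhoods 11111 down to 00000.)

  nb #####: next=.  (t=0,i=3, bit31=0)
  nb ####.: next=#  (t=0,i=4, bit30=1)
  nb ###.#: next=.  (t=0,i=5, bit29=0)
  nb ###..: next=#  (t=0,i=20, bit28=1)
  nb ##.##: next=#  (t=3,i=5, bit27=1)
  nb ##.#.: next=#  (t=0,i=6, bit26=1)
  nb ##..#: next=.  (t=0,i=21, bit25=0)
  nb ##...: next=.  (t=2,i=5, bit24=0)
  nb #.###: next=#  (t=0,i=18, bit23=1)
  nb #.##.: next=.  (t=3,i=6, bit22=0)
  nb #.#.#: next=#  (t=1,i=18, bit21=1)
  nb #.#..: next=.  (t=0,i=7, bit20=0)
  nb #..##: next=.  (t=0,i=0, bit19=0)
  nb #..#.: next=.  (t=0,i=15, bit18=0)
  nb #...#: next=#  (t=1,i=8, bit17=1)
  nb #....: next=#  (t=1,i=0, bit16=1)
  nb .####: next=.  (t=0,i=2, bit15=0)
  nb .###.: next=.  (t=0,i=19, bit14=0)
  nb .##.#: next=.  (t=0,i=11, bit13=0)
  nb .##..: next=#  (t=2,i=4, bit12=1)
  nb .#.##: next=.  (t=0,i=17, bit11=0)
  nb .#.#.: next=.  (t=1,i=5, bit10=0)
  nb .#..#: next=.  (t=0,i=8, bit9=0)
  nb .#...: next=.  (t=1,i=7, bit8=0)
  nb ..###: next=.  (t=0,i=1, bit7=0)
  nb ..##.: next=#  (t=0,i=10, bit6=1)
  nb ..#.#: next=#  (t=0,i=16, bit5=1)
  nb ..#..: next=#  (t=2,i=0, bit4=1)
  nb ...##: next=#  (t=2,i=7, bit3=1)
  nb ...#.: next=#  (t=1,i=3, bit2=1)
  nb ....#: next=.  (t=1,i=2, bit1=0)
  nb .....: next=.  (t=1,i=1, bit0=0)
  bits 01011100101000110001000001111100 = 1554190460

1554190460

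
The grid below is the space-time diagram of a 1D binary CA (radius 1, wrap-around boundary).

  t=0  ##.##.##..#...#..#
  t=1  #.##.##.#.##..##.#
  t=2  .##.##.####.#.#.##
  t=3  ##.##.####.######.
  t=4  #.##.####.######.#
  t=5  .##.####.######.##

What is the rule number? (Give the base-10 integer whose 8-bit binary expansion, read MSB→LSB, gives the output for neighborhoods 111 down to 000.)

  nb ###: next=#  (t=0,i=0, bit7=1)
  nb ##.: next=.  (t=0,i=1, bit6=0)
  nb #.#: next=#  (t=0,i=2, bit5=1)
  nb #..: next=#  (t=0,i=8, bit4=1)
  nb .##: next=#  (t=0,i=3, bit3=1)
  nb .#.: next=#  (t=0,i=10, bit2=1)
  nb ..#: next=.  (t=0,i=9, bit1=0)
  nb ...: next=.  (t=0,i=12, bit0=0)
  bits 10111100 = 188

188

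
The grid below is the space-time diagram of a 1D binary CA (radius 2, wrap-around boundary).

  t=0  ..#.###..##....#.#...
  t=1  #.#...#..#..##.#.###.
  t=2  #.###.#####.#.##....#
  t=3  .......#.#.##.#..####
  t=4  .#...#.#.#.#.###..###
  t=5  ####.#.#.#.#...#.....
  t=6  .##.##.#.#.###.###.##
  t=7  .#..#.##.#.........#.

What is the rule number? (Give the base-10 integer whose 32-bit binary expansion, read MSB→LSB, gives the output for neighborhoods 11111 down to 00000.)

1417118586

  nb #####: next=.  (t=2,i=8, bit31=0)
  nb ####.: next=#  (t=2,i=9, bit30=1)
  nb ###.#: next=.  (t=1,i=19, bit29=0)
  nb ###..: next=#  (t=0,i=6, bit28=1)
  nb ##.##: next=.  (t=2,i=1, bit27=0)
  nb ##.#.: next=#  (t=1,i=14, bit26=1)
  nb ##..#: next=.  (t=0,i=7, bit25=0)
  nb ##...: next=.  (t=0,i=11, bit24=0)
  nb #.###: next=.  (t=0,i=4, bit23=0)
  nb #.##.: next=#  (t=2,i=14, bit22=1)
  nb #.#.#: next=#  (t=1,i=0, bit21=1)
  nb #.#..: next=#  (t=0,i=17, bit20=1)
  nb #..##: next=.  (t=0,i=8, bit19=0)
  nb #..#.: next=#  (t=1,i=8, bit18=1)
  nb #...#: next=#  (t=1,i=4, bit17=1)
  nb #....: next=#  (t=0,i=12, bit16=1)
  nb .####: next=#  (t=2,i=7, bit15=1)
  nb .###.: next=.  (t=0,i=5, bit14=0)
  nb .##.#: next=.  (t=1,i=13, bit13=0)
  nb .##..: next=.  (t=0,i=10, bit12=0)
  nb .#.##: next=.  (t=0,i=3, bit11=0)
  nb .#.#.: next=.  (t=0,i=16, bit10=0)
  nb .#..#: next=#  (t=1,i=7, bit9=1)
  nb .#...: next=#  (t=0,i=18, bit8=1)
  nb ..###: next=.  (t=3,i=17, bit7=0)
  nb ..##.: next=#  (t=0,i=9, bit6=1)
  nb ..#.#: next=#  (t=0,i=2, bit5=1)
  nb ..#..: next=#  (t=1,i=6, bit4=1)
  nb ...##: next=#  (t=2,i=19, bit3=1)
  nb ...#.: next=.  (t=0,i=1, bit2=0)
  nb ....#: next=#  (t=0,i=0, bit1=1)
  nb .....: next=.  (t=0,i=20, bit0=0)
  bits 01010100011101111000001101111010 = 1417118586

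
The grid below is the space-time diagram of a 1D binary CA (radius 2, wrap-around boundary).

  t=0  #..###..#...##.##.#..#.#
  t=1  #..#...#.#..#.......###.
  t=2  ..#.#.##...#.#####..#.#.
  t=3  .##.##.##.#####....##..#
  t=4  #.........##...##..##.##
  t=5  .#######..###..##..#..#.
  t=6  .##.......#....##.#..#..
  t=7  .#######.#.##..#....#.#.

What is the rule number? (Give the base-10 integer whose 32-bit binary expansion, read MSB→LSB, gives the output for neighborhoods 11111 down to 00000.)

  nb #####: next=.  (t=2,i=15, bit31=0)
  nb ####.: next=.  (t=2,i=16, bit30=0)
  nb ###.#: next=#  (t=1,i=22, bit29=1)
  nb ###..: next=.  (t=0,i=5, bit28=0)
  nb ##.##: next=.  (t=0,i=14, bit27=0)
  nb ##.#.: next=.  (t=0,i=17, bit26=0)
  nb ##..#: next=.  (t=0,i=1, bit25=0)
  nb ##...: next=#  (t=2,i=8, bit24=1)
  nb #.###: next=#  (t=2,i=13, bit23=1)
  nb #.##.: next=.  (t=0,i=15, bit22=0)
  nb #.#.#: next=#  (t=2,i=4, bit21=1)
  nb #.#..: next=.  (t=0,i=18, bit20=0)
  nb #..##: next=.  (t=0,i=2, bit19=0)
  nb #..#.: next=#  (t=0,i=7, bit18=1)
  nb #...#: next=.  (t=0,i=10, bit17=0)
  nb #....: next=#  (t=1,i=14, bit16=1)
  nb .####: next=#  (t=2,i=14, bit15=1)
  nb .###.: next=.  (t=0,i=4, bit14=0)
  nb .##.#: next=.  (t=0,i=13, bit13=0)
  nb .##..: next=#  (t=0,i=0, bit12=1)
  nb .#.##: next=#  (t=0,i=22, bit11=1)
  nb .#.#.: next=.  (t=1,i=8, bit10=0)
  nb .#..#: next=.  (t=0,i=19, bit9=0)
  nb .#...: next=#  (t=0,i=9, bit8=1)
  nb ..###: next=#  (t=0,i=3, bit7=1)
  nb ..##.: next=#  (t=0,i=12, bit6=1)
  nb ..#.#: next=#  (t=0,i=21, bit5=1)
  nb ..#..: next=.  (t=0,i=8, bit4=0)
  nb ...##: next=.  (t=0,i=11, bit3=0)
  nb ...#.: next=#  (t=1,i=6, bit2=1)
  nb ....#: next=.  (t=1,i=18, bit1=0)
  nb .....: next=#  (t=1,i=15, bit0=1)
  bits 00100001101001011001100111100101 = 564500965

564500965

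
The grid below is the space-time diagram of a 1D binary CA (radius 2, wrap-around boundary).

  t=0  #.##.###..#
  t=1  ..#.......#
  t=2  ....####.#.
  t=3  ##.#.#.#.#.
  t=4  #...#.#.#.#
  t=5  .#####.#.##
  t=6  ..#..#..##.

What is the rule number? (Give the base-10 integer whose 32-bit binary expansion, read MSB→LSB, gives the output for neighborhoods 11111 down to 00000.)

  #####|.  b31=0 t=5,i=3
  ####.|.  b30=0 t=2,i=6
  ###.#|#  b29=1 t=2,i=7
  ###..|.  b28=0 t=0,i=7
  ##.##|.  b27=0 t=0,i=1
  ##.#.|.  b26=0 t=2,i=8
  ##..#|.  b25=0 t=0,i=8
  ##...|#  b24=1 t=4,i=1
  #.###|.  b23=0 t=0,i=5
  #.##.|#  b22=1 t=0,i=2
  #.#.#|.  b21=0 t=3,i=3
  #.#..|#  b20=1 t=2,i=9
  #..##|.  b19=0 t=0,i=9
  #..#.|.  b18=0 t=1,i=1
  #...#|#  b17=1 t=4,i=2
  #....|#  b16=1 t=1,i=4
  .####|#  b15=1 t=2,i=5
  .###.|.  b14=0 t=0,i=6
  .##.#|.  b13=0 t=0,i=0
  .##..|.  b12=0 t=4,i=0
  .#.##|#  b11=1 t=3,i=10
  .#.#.|#  b10=1 t=3,i=4
  .#..#|.  b9=0 t=1,i=0
  .#...|.  b8=0 t=1,i=3
  ..###|.  b7=0 t=2,i=4
  ..##.|#  b6=1 t=0,i=10
  ..#.#|#  b5=1 t=4,i=4
  ..#..|.  b4=0 t=1,i=2
  ...##|#  b3=1 t=2,i=3
  ...#.|#  b2=1 t=1,i=9
  ....#|.  b1=0 t=1,i=8
  .....|#  b0=1 t=1,i=5
  bits 00100001010100111000110001101101 = 559123565

559123565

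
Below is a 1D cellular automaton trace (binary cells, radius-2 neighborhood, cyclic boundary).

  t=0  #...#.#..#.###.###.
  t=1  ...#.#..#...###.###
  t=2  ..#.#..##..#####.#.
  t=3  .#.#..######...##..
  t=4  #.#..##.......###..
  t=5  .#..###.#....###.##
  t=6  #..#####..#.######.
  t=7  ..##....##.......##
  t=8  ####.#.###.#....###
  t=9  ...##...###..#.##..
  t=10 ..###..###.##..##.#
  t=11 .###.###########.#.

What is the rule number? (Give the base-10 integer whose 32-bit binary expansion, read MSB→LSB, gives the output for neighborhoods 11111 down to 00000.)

  #####|.  b31=0 t=2,i=13
  ####.|.  b30=0 t=2,i=14
  ###.#|#  b29=1 t=0,i=13
  ###..|.  b28=0 t=1,i=18
  ##.##|#  b27=1 t=0,i=14
  ##.#.|#  b26=1 t=0,i=18
  ##..#|#  b25=1 t=2,i=9
  ##...|.  b24=0 t=1,i=0
  #.###|.  b23=0 t=0,i=11
  #.##.|#  b22=1 t=5,i=17
  #.#.#|.  b21=0 t=8,i=5
  #.#..|.  b20=0 t=0,i=0
  #..##|#  b19=1 t=2,i=6
  #..#.|#  b18=1 t=0,i=8
  #...#|.  b17=0 t=0,i=2
  #....|#  b16=1 t=4,i=8
  .####|.  b15=0 t=2,i=12
  .###.|#  b14=1 t=0,i=12
  .##.#|.  b13=0 t=5,i=18
  .##..|#  b12=1 t=2,i=8
  .#.##|.  b11=0 t=0,i=10
  .#.#.|#  b10=1 t=0,i=5
  .#..#|.  b9=0 t=0,i=7
  .#...|.  b8=0 t=0,i=1
  ..###|#  b7=1 t=1,i=12
  ..##.|#  b6=1 t=2,i=7
  ..#.#|.  b5=0 t=0,i=4
  ..#..|#  b4=1 t=1,i=8
  ...##|#  b3=1 t=1,i=11
  ...#.|#  b2=1 t=0,i=3
  ....#|.  b1=0 t=4,i=12
  .....|.  b0=0 t=4,i=9
  bits 00101110010011010101010011011100 = 776819932

776819932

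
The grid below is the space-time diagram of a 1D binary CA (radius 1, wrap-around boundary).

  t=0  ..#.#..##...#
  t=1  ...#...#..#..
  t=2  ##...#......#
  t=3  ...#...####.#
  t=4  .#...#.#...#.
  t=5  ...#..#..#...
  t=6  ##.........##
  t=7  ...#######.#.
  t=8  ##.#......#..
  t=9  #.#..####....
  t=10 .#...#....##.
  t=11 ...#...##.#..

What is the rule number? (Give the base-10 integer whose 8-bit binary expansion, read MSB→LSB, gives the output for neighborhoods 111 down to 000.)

41

  [7] ### => .  t=2,i=0
  [6] ##. => .  t=0,i=8
  [5] #.# => #  t=0,i=3
  [4] #.. => .  t=0,i=0
  [3] .## => #  t=0,i=7
  [2] .#. => .  t=0,i=2
  [1] ..# => .  t=0,i=1
  [0] ... => #  t=0,i=10
  bits 00101001 = 41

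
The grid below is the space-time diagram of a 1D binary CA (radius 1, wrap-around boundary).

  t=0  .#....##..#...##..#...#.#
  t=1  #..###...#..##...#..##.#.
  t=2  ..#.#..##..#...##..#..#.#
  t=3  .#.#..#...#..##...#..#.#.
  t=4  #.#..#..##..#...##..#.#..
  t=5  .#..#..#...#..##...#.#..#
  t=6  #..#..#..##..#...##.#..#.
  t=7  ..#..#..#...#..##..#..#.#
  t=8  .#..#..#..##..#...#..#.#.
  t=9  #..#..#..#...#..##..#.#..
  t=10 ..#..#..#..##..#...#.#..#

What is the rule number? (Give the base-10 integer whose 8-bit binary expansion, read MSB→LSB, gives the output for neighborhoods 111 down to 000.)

163

  [7] ### => #  t=1,i=4
  [6] ##. => .  t=0,i=7
  [5] #.# => #  t=0,i=0
  [4] #.. => .  t=0,i=2
  [3] .## => .  t=0,i=6
  [2] .#. => .  t=0,i=1
  [1] ..# => #  t=0,i=5
  [0] ... => #  t=0,i=3
  bits 10100011 = 163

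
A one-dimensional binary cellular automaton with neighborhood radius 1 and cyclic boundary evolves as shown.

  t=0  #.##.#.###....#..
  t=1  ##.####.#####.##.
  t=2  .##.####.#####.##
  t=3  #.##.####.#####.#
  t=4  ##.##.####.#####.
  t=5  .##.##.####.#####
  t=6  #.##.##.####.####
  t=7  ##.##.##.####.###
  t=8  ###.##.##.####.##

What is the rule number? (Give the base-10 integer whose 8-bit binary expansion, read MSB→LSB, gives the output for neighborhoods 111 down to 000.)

245

  [7] ### => #  t=0,i=8
  [6] ##. => #  t=0,i=3
  [5] #.# => #  t=0,i=1
  [4] #.. => #  t=0,i=10
  [3] .## => .  t=0,i=2
  [2] .#. => #  t=0,i=0
  [1] ..# => .  t=0,i=13
  [0] ... => #  t=0,i=11
  bits 11110101 = 245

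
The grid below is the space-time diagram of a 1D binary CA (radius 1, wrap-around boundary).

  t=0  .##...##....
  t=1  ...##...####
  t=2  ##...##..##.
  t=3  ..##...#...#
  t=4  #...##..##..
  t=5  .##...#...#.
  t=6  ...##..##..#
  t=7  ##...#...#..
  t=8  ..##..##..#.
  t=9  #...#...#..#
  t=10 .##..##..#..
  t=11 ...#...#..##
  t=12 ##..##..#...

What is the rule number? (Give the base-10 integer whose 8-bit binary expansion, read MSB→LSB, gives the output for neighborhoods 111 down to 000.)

  [7] ### => #  t=1,i=9
  [6] ##. => .  t=0,i=2
  [5] #.# => #  t=2,i=11
  [4] #.. => #  t=0,i=3
  [3] .## => .  t=0,i=1
  [2] .#. => .  t=3,i=7
  [1] ..# => .  t=0,i=0
  [0] ... => #  t=0,i=4
  bits 10110001 = 177

177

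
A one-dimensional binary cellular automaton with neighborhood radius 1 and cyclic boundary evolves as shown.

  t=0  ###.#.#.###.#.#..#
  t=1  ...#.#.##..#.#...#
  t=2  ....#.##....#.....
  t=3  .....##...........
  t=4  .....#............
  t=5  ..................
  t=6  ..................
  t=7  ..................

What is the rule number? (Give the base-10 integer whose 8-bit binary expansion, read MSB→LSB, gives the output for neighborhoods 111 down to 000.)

  [7] ### => .  t=0,i=0
  [6] ##. => .  t=0,i=2
  [5] #.# => #  t=0,i=3
  [4] #.. => .  t=0,i=15
  [3] .## => #  t=0,i=8
  [2] .#. => .  t=0,i=4
  [1] ..# => .  t=0,i=16
  [0] ... => .  t=1,i=1
  bits 00101000 = 40

40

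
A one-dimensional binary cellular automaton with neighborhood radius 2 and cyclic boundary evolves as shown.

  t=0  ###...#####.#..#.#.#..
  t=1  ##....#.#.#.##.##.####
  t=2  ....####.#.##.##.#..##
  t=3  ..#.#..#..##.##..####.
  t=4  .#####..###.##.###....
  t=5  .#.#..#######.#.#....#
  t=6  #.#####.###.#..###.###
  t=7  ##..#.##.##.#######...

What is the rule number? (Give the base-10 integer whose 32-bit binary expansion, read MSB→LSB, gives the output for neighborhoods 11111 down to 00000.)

  #####|#  b31=1 t=0,i=8
  ####.|.  b30=0 t=0,i=9
  ###.#|#  b29=1 t=0,i=10
  ###..|.  b28=0 t=0,i=2
  ##.##|#  b27=1 t=1,i=14
  ##.#.|.  b26=0 t=0,i=11
  ##..#|#  b25=1 t=3,i=15
  ##...|.  b24=0 t=0,i=3
  #.###|.  b23=0 t=1,i=18
  #.##.|#  b22=1 t=1,i=12
  #.#.#|.  b21=0 t=0,i=17
  #.#..|#  b20=1 t=0,i=12
  #..##|#  b19=1 t=0,i=21
  #..#.|.  b18=0 t=0,i=14
  #...#|.  b17=0 t=0,i=4
  #....|.  b16=0 t=1,i=3
  .####|.  b15=0 t=0,i=7
  .###.|#  b14=1 t=0,i=1
  .##.#|.  b13=0 t=1,i=13
  .##..|.  b12=0 t=2,i=21
  .#.##|#  b11=1 t=1,i=11
  .#.#.|#  b10=1 t=0,i=16
  .#..#|#  b9=1 t=0,i=13
  .#...|#  b8=1 t=5,i=17
  ..###|#  b7=1 t=0,i=0
  ..##.|#  b6=1 t=2,i=20
  ..#.#|#  b5=1 t=0,i=15
  ..#..|.  b4=0 t=3,i=7
  ...##|.  b3=0 t=0,i=5
  ...#.|#  b2=1 t=1,i=5
  ....#|#  b1=1 t=1,i=4
  .....|.  b0=0 t=4,i=20
  bits 10101010010110000100111111100110 = 2857914342

2857914342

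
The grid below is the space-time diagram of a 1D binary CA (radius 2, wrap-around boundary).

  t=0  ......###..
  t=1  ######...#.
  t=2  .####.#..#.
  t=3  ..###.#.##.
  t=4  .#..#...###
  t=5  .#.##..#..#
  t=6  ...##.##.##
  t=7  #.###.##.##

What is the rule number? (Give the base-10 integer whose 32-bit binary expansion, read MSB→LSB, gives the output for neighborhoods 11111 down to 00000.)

  [31] ##### => #  t=1,i=2
  [30] ####. => #  t=1,i=4
  [29] ###.# => #  t=2,i=4
  [28] ###.. => .  t=0,i=8
  [27] ##.## => .  t=6,i=5
  [26] ##.#. => .  t=2,i=5
  [25] ##..# => .  t=5,i=5
  [24] ##... => #  t=0,i=9
  [23] #.### => .  t=1,i=0
  [22] #.##. => #  t=3,i=8
  [21] #.#.# => .  t=3,i=6
  [20] #.#.. => #  t=2,i=6
  [19] #..## => .  t=2,i=0
  [18] #..#. => #  t=2,i=8
  [17] #...# => .  t=1,i=7
  [16] #.... => .  t=0,i=10
  [15] .#### => #  t=1,i=1
  [14] .###. => .  t=0,i=7
  [13] .##.# => #  t=6,i=4
  [12] .##.. => #  t=3,i=9
  [11] .#.## => .  t=1,i=10
  [10] .#.#. => .  t=5,i=0
  [9] .#..# => .  t=2,i=7
  [8] .#... => .  t=4,i=5
  [7] ..### => .  t=0,i=6
  [6] ..##. => #  t=6,i=3
  [5] ..#.# => #  t=1,i=9
  [4] ..#.. => #  t=2,i=9
  [3] ...## => #  t=0,i=5
  [2] ...#. => .  t=1,i=8
  [1] ....# => #  t=0,i=4
  [0] ..... => #  t=0,i=0
  bits 11100001010101001011000001111011 = 3780423803

3780423803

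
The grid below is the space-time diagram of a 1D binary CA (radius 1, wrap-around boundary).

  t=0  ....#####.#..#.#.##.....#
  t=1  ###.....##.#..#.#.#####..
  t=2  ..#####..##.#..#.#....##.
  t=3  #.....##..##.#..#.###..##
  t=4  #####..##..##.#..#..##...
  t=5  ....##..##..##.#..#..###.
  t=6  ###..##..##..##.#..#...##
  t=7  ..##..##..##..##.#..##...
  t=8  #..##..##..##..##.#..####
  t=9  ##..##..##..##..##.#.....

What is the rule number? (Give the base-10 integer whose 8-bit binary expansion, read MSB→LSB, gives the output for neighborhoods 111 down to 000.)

  [7] ### => .  t=0,i=5
  [6] ##. => #  t=0,i=8
  [5] #.# => #  t=0,i=9
  [4] #.. => #  t=0,i=0
  [3] .## => .  t=0,i=4
  [2] .#. => .  t=0,i=10
  [1] ..# => .  t=0,i=3
  [0] ... => #  t=0,i=1
  bits 01110001 = 113

113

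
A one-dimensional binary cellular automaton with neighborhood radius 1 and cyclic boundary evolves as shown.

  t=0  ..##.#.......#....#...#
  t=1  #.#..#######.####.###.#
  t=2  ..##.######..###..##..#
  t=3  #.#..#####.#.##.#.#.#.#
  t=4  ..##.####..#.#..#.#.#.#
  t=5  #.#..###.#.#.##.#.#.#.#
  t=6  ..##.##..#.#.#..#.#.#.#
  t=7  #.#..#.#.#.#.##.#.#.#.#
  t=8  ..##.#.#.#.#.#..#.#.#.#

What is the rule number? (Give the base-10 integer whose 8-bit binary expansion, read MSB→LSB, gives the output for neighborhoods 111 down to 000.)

  ### -> #   bit 7 = 1  t=1,i=6
  ##. -> .   bit 6 = 0  t=0,i=3
  #.# -> .   bit 5 = 0  t=0,i=4
  #.. -> #   bit 4 = 1  t=0,i=0
  .## -> #   bit 3 = 1  t=0,i=2
  .#. -> #   bit 2 = 1  t=0,i=5
  ..# -> .   bit 1 = 0  t=0,i=1
  ... -> #   bit 0 = 1  t=0,i=7
  bits 10011101 = 157

157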